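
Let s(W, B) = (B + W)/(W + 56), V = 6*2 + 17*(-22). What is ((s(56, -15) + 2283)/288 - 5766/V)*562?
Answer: 39138367045/2919168 ≈ 13407.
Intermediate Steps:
V = -362 (V = 12 - 374 = -362)
s(W, B) = (B + W)/(56 + W)
((s(56, -15) + 2283)/288 - 5766/V)*562 = (((-15 + 56)/(56 + 56) + 2283)/288 - 5766/(-362))*562 = ((41/112 + 2283)*(1/288) - 5766*(-1/362))*562 = (((1/112)*41 + 2283)*(1/288) + 2883/181)*562 = ((41/112 + 2283)*(1/288) + 2883/181)*562 = ((255737/112)*(1/288) + 2883/181)*562 = (255737/32256 + 2883/181)*562 = (139282445/5838336)*562 = 39138367045/2919168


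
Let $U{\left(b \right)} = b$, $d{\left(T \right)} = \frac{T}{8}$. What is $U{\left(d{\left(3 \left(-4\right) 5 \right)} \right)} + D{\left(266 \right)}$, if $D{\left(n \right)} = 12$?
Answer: $\frac{9}{2} \approx 4.5$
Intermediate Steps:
$d{\left(T \right)} = \frac{T}{8}$ ($d{\left(T \right)} = T \frac{1}{8} = \frac{T}{8}$)
$U{\left(d{\left(3 \left(-4\right) 5 \right)} \right)} + D{\left(266 \right)} = \frac{3 \left(-4\right) 5}{8} + 12 = \frac{\left(-12\right) 5}{8} + 12 = \frac{1}{8} \left(-60\right) + 12 = - \frac{15}{2} + 12 = \frac{9}{2}$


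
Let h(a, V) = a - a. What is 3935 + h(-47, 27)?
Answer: 3935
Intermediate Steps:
h(a, V) = 0
3935 + h(-47, 27) = 3935 + 0 = 3935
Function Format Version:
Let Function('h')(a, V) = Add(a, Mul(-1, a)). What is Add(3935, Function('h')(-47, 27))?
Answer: 3935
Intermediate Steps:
Function('h')(a, V) = 0
Add(3935, Function('h')(-47, 27)) = Add(3935, 0) = 3935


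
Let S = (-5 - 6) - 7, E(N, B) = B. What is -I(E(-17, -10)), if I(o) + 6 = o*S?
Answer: -174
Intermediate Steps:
S = -18 (S = -11 - 7 = -18)
I(o) = -6 - 18*o (I(o) = -6 + o*(-18) = -6 - 18*o)
-I(E(-17, -10)) = -(-6 - 18*(-10)) = -(-6 + 180) = -1*174 = -174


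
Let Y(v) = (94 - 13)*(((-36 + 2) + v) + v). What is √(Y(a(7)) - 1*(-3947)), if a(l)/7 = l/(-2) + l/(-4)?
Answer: I*√19042/2 ≈ 68.996*I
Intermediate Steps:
a(l) = -21*l/4 (a(l) = 7*(l/(-2) + l/(-4)) = 7*(l*(-½) + l*(-¼)) = 7*(-l/2 - l/4) = 7*(-3*l/4) = -21*l/4)
Y(v) = -2754 + 162*v (Y(v) = 81*((-34 + v) + v) = 81*(-34 + 2*v) = -2754 + 162*v)
√(Y(a(7)) - 1*(-3947)) = √((-2754 + 162*(-21/4*7)) - 1*(-3947)) = √((-2754 + 162*(-147/4)) + 3947) = √((-2754 - 11907/2) + 3947) = √(-17415/2 + 3947) = √(-9521/2) = I*√19042/2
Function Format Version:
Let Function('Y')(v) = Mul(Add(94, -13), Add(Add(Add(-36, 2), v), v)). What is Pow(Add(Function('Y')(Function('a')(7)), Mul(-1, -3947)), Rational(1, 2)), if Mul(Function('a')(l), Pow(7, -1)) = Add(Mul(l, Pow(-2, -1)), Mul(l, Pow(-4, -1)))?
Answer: Mul(Rational(1, 2), I, Pow(19042, Rational(1, 2))) ≈ Mul(68.996, I)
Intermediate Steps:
Function('a')(l) = Mul(Rational(-21, 4), l) (Function('a')(l) = Mul(7, Add(Mul(l, Pow(-2, -1)), Mul(l, Pow(-4, -1)))) = Mul(7, Add(Mul(l, Rational(-1, 2)), Mul(l, Rational(-1, 4)))) = Mul(7, Add(Mul(Rational(-1, 2), l), Mul(Rational(-1, 4), l))) = Mul(7, Mul(Rational(-3, 4), l)) = Mul(Rational(-21, 4), l))
Function('Y')(v) = Add(-2754, Mul(162, v)) (Function('Y')(v) = Mul(81, Add(Add(-34, v), v)) = Mul(81, Add(-34, Mul(2, v))) = Add(-2754, Mul(162, v)))
Pow(Add(Function('Y')(Function('a')(7)), Mul(-1, -3947)), Rational(1, 2)) = Pow(Add(Add(-2754, Mul(162, Mul(Rational(-21, 4), 7))), Mul(-1, -3947)), Rational(1, 2)) = Pow(Add(Add(-2754, Mul(162, Rational(-147, 4))), 3947), Rational(1, 2)) = Pow(Add(Add(-2754, Rational(-11907, 2)), 3947), Rational(1, 2)) = Pow(Add(Rational(-17415, 2), 3947), Rational(1, 2)) = Pow(Rational(-9521, 2), Rational(1, 2)) = Mul(Rational(1, 2), I, Pow(19042, Rational(1, 2)))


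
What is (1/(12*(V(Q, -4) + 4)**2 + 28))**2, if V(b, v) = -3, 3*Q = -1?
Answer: 1/1600 ≈ 0.00062500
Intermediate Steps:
Q = -1/3 (Q = (1/3)*(-1) = -1/3 ≈ -0.33333)
(1/(12*(V(Q, -4) + 4)**2 + 28))**2 = (1/(12*(-3 + 4)**2 + 28))**2 = (1/(12*1**2 + 28))**2 = (1/(12*1 + 28))**2 = (1/(12 + 28))**2 = (1/40)**2 = 1/1600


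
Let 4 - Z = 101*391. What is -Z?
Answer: 39487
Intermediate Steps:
Z = -39487 (Z = 4 - 101*391 = 4 - 1*39491 = 4 - 39491 = -39487)
-Z = -1*(-39487) = 39487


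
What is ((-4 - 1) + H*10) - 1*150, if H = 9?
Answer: -65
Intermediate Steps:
((-4 - 1) + H*10) - 1*150 = ((-4 - 1) + 9*10) - 1*150 = (-5 + 90) - 150 = 85 - 150 = -65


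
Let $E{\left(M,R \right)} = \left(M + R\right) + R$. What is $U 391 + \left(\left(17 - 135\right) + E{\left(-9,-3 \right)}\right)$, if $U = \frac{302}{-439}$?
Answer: $- \frac{176469}{439} \approx -401.98$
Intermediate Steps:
$E{\left(M,R \right)} = M + 2 R$
$U = - \frac{302}{439}$ ($U = 302 \left(- \frac{1}{439}\right) = - \frac{302}{439} \approx -0.68793$)
$U 391 + \left(\left(17 - 135\right) + E{\left(-9,-3 \right)}\right) = \left(- \frac{302}{439}\right) 391 + \left(\left(17 - 135\right) + \left(-9 + 2 \left(-3\right)\right)\right) = - \frac{118082}{439} - 133 = - \frac{176469}{439}$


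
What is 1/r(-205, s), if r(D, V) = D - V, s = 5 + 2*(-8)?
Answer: -1/194 ≈ -0.0051546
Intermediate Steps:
s = -11 (s = 5 - 16 = -11)
1/r(-205, s) = 1/(-205 - 1*(-11)) = 1/(-205 + 11) = 1/(-194) = -1/194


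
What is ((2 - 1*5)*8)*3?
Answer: -72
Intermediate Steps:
((2 - 1*5)*8)*3 = ((2 - 5)*8)*3 = -3*8*3 = -24*3 = -72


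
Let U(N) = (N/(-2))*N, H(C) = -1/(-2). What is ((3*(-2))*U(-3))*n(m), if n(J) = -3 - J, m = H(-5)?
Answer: -189/2 ≈ -94.500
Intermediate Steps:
H(C) = ½ (H(C) = -1*(-½) = ½)
m = ½ ≈ 0.50000
U(N) = -N²/2 (U(N) = (N*(-½))*N = (-N/2)*N = -N²/2)
((3*(-2))*U(-3))*n(m) = ((3*(-2))*(-½*(-3)²))*(-3 - 1*½) = (-(-3)*9)*(-3 - ½) = -6*(-9/2)*(-7/2) = 27*(-7/2) = -189/2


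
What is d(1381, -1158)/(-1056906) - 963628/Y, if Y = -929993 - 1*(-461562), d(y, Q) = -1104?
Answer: 169830227132/82514589081 ≈ 2.0582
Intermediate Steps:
Y = -468431 (Y = -929993 + 461562 = -468431)
d(1381, -1158)/(-1056906) - 963628/Y = -1104/(-1056906) - 963628/(-468431) = -1104*(-1/1056906) - 963628*(-1/468431) = 184/176151 + 963628/468431 = 169830227132/82514589081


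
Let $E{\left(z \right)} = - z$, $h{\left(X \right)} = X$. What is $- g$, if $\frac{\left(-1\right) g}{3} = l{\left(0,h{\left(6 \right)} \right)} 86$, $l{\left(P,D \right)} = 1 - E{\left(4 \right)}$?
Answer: $1290$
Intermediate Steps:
$l{\left(P,D \right)} = 5$ ($l{\left(P,D \right)} = 1 - \left(-1\right) 4 = 1 - -4 = 1 + 4 = 5$)
$g = -1290$ ($g = - 3 \cdot 5 \cdot 86 = \left(-3\right) 430 = -1290$)
$- g = \left(-1\right) \left(-1290\right) = 1290$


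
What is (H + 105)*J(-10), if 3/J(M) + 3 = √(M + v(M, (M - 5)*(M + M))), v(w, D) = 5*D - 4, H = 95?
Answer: 1800/1477 + 600*√1486/1477 ≈ 16.878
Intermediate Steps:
v(w, D) = -4 + 5*D
J(M) = 3/(-3 + √(-4 + M + 10*M*(-5 + M))) (J(M) = 3/(-3 + √(M + (-4 + 5*((M - 5)*(M + M))))) = 3/(-3 + √(M + (-4 + 5*((-5 + M)*(2*M))))) = 3/(-3 + √(M + (-4 + 5*(2*M*(-5 + M))))) = 3/(-3 + √(M + (-4 + 10*M*(-5 + M)))) = 3/(-3 + √(-4 + M + 10*M*(-5 + M))))
(H + 105)*J(-10) = (95 + 105)*(3/(-3 + √(-4 - 10 + 10*(-10)*(-5 - 10)))) = 200*(3/(-3 + √(-4 - 10 + 10*(-10)*(-15)))) = 200*(3/(-3 + √(-4 - 10 + 1500))) = 200*(3/(-3 + √1486)) = 600/(-3 + √1486)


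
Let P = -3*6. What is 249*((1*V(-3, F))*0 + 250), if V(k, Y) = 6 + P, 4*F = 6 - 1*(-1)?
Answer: 62250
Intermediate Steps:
P = -18
F = 7/4 (F = (6 - 1*(-1))/4 = (6 + 1)/4 = (¼)*7 = 7/4 ≈ 1.7500)
V(k, Y) = -12 (V(k, Y) = 6 - 18 = -12)
249*((1*V(-3, F))*0 + 250) = 249*((1*(-12))*0 + 250) = 249*(-12*0 + 250) = 249*(0 + 250) = 249*250 = 62250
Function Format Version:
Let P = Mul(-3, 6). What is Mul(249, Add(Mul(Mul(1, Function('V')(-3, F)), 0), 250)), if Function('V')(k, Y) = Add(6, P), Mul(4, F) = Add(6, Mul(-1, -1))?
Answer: 62250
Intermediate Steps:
P = -18
F = Rational(7, 4) (F = Mul(Rational(1, 4), Add(6, Mul(-1, -1))) = Mul(Rational(1, 4), Add(6, 1)) = Mul(Rational(1, 4), 7) = Rational(7, 4) ≈ 1.7500)
Function('V')(k, Y) = -12 (Function('V')(k, Y) = Add(6, -18) = -12)
Mul(249, Add(Mul(Mul(1, Function('V')(-3, F)), 0), 250)) = Mul(249, Add(Mul(Mul(1, -12), 0), 250)) = Mul(249, Add(Mul(-12, 0), 250)) = Mul(249, Add(0, 250)) = Mul(249, 250) = 62250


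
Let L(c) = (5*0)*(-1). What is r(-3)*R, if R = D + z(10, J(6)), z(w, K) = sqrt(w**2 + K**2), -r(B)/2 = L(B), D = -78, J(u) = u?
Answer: 0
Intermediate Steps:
L(c) = 0 (L(c) = 0*(-1) = 0)
r(B) = 0 (r(B) = -2*0 = 0)
z(w, K) = sqrt(K**2 + w**2)
R = -78 + 2*sqrt(34) (R = -78 + sqrt(6**2 + 10**2) = -78 + sqrt(36 + 100) = -78 + sqrt(136) = -78 + 2*sqrt(34) ≈ -66.338)
r(-3)*R = 0*(-78 + 2*sqrt(34)) = 0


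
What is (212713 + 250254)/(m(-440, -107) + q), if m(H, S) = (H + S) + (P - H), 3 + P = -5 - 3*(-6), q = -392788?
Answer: -462967/392885 ≈ -1.1784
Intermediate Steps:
P = 10 (P = -3 + (-5 - 3*(-6)) = -3 + (-5 + 18) = -3 + 13 = 10)
m(H, S) = 10 + S (m(H, S) = (H + S) + (10 - H) = 10 + S)
(212713 + 250254)/(m(-440, -107) + q) = (212713 + 250254)/((10 - 107) - 392788) = 462967/(-97 - 392788) = 462967/(-392885) = 462967*(-1/392885) = -462967/392885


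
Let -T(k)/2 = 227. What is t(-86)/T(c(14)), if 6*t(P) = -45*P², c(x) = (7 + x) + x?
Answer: 27735/227 ≈ 122.18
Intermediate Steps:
c(x) = 7 + 2*x
T(k) = -454 (T(k) = -2*227 = -454)
t(P) = -15*P²/2 (t(P) = (-45*P²)/6 = -15*P²/2)
t(-86)/T(c(14)) = -15/2*(-86)²/(-454) = -15/2*7396*(-1/454) = -55470*(-1/454) = 27735/227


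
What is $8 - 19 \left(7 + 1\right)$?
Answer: $-144$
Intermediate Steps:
$8 - 19 \left(7 + 1\right) = 8 - 152 = -144$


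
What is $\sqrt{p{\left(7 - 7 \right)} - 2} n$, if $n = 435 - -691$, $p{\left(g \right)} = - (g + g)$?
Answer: $1126 i \sqrt{2} \approx 1592.4 i$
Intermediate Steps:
$p{\left(g \right)} = - 2 g$
$n = 1126$ ($n = 435 + 691 = 1126$)
$\sqrt{p{\left(7 - 7 \right)} - 2} n = \sqrt{- 2 \left(7 - 7\right) - 2} \cdot 1126 = \sqrt{\left(-2\right) 0 - 2} \cdot 1126 = \sqrt{0 - 2} \cdot 1126 = \sqrt{-2} \cdot 1126 = i \sqrt{2} \cdot 1126 = 1126 i \sqrt{2}$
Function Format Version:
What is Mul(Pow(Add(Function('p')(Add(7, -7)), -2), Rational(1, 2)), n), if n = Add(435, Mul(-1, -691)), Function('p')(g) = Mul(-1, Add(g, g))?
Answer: Mul(1126, I, Pow(2, Rational(1, 2))) ≈ Mul(1592.4, I)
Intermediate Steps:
Function('p')(g) = Mul(-2, g) (Function('p')(g) = Mul(-1, Mul(2, g)) = Mul(-2, g))
n = 1126 (n = Add(435, 691) = 1126)
Mul(Pow(Add(Function('p')(Add(7, -7)), -2), Rational(1, 2)), n) = Mul(Pow(Add(Mul(-2, Add(7, -7)), -2), Rational(1, 2)), 1126) = Mul(Pow(Add(Mul(-2, 0), -2), Rational(1, 2)), 1126) = Mul(Pow(Add(0, -2), Rational(1, 2)), 1126) = Mul(Pow(-2, Rational(1, 2)), 1126) = Mul(Mul(I, Pow(2, Rational(1, 2))), 1126) = Mul(1126, I, Pow(2, Rational(1, 2)))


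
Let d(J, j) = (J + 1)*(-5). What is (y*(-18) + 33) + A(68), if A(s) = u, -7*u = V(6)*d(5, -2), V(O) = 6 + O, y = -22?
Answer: 3363/7 ≈ 480.43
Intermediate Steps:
d(J, j) = -5 - 5*J (d(J, j) = (1 + J)*(-5) = -5 - 5*J)
u = 360/7 (u = -(6 + 6)*(-5 - 5*5)/7 = -12*(-5 - 25)/7 = -12*(-30)/7 = -⅐*(-360) = 360/7 ≈ 51.429)
A(s) = 360/7
(y*(-18) + 33) + A(68) = (-22*(-18) + 33) + 360/7 = (396 + 33) + 360/7 = 429 + 360/7 = 3363/7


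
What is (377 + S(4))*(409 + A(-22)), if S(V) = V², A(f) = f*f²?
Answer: -4023927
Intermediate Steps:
A(f) = f³
(377 + S(4))*(409 + A(-22)) = (377 + 4²)*(409 + (-22)³) = (377 + 16)*(409 - 10648) = 393*(-10239) = -4023927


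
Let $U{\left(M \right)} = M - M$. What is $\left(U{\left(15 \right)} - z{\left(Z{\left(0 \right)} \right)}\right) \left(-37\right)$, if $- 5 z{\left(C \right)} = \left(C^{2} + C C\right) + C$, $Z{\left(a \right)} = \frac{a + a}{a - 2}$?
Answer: $0$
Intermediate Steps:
$U{\left(M \right)} = 0$
$Z{\left(a \right)} = \frac{2 a}{-2 + a}$
$z{\left(C \right)} = - \frac{2 C^{2}}{5} - \frac{C}{5}$ ($z{\left(C \right)} = - \frac{\left(C^{2} + C C\right) + C}{5} = - \frac{\left(C^{2} + C^{2}\right) + C}{5} = - \frac{2 C^{2} + C}{5} = - \frac{C + 2 C^{2}}{5} = - \frac{2 C^{2}}{5} - \frac{C}{5}$)
$\left(U{\left(15 \right)} - z{\left(Z{\left(0 \right)} \right)}\right) \left(-37\right) = \left(0 - - \frac{2 \cdot 0 \frac{1}{-2 + 0} \left(1 + 2 \cdot 2 \cdot 0 \frac{1}{-2 + 0}\right)}{5}\right) \left(-37\right) = \left(0 - - \frac{2 \cdot 0 \frac{1}{-2} \left(1 + 2 \cdot 2 \cdot 0 \frac{1}{-2}\right)}{5}\right) \left(-37\right) = \left(0 - - \frac{2 \cdot 0 \left(- \frac{1}{2}\right) \left(1 + 2 \cdot 2 \cdot 0 \left(- \frac{1}{2}\right)\right)}{5}\right) \left(-37\right) = \left(0 - \left(- \frac{1}{5}\right) 0 \left(1 + 2 \cdot 0\right)\right) \left(-37\right) = \left(0 - \left(- \frac{1}{5}\right) 0 \left(1 + 0\right)\right) \left(-37\right) = \left(0 - \left(- \frac{1}{5}\right) 0 \cdot 1\right) \left(-37\right) = \left(0 - 0\right) \left(-37\right) = \left(0 + 0\right) \left(-37\right) = 0 \left(-37\right) = 0$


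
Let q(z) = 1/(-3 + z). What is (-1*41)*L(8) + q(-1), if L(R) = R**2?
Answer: -10497/4 ≈ -2624.3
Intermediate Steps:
(-1*41)*L(8) + q(-1) = -1*41*8**2 + 1/(-3 - 1) = -41*64 + 1/(-4) = -2624 - 1/4 = -10497/4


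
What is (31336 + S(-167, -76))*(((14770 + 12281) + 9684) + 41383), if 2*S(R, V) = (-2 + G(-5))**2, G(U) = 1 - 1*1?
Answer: 2448061884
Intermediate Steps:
G(U) = 0 (G(U) = 1 - 1 = 0)
S(R, V) = 2 (S(R, V) = (-2 + 0)**2/2 = (1/2)*(-2)**2 = (1/2)*4 = 2)
(31336 + S(-167, -76))*(((14770 + 12281) + 9684) + 41383) = (31336 + 2)*(((14770 + 12281) + 9684) + 41383) = 31338*((27051 + 9684) + 41383) = 31338*(36735 + 41383) = 31338*78118 = 2448061884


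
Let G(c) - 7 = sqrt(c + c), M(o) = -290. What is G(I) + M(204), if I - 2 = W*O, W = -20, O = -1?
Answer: -283 + 2*sqrt(11) ≈ -276.37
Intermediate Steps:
I = 22 (I = 2 - 20*(-1) = 2 + 20 = 22)
G(c) = 7 + sqrt(2)*sqrt(c) (G(c) = 7 + sqrt(c + c) = 7 + sqrt(2*c) = 7 + sqrt(2)*sqrt(c))
G(I) + M(204) = (7 + sqrt(2)*sqrt(22)) - 290 = (7 + 2*sqrt(11)) - 290 = -283 + 2*sqrt(11)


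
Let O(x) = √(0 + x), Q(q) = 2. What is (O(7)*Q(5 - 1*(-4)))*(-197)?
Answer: -394*√7 ≈ -1042.4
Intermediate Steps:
O(x) = √x
(O(7)*Q(5 - 1*(-4)))*(-197) = (√7*2)*(-197) = (2*√7)*(-197) = -394*√7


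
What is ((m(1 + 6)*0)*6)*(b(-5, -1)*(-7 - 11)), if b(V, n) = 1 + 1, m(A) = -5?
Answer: 0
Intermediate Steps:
b(V, n) = 2
((m(1 + 6)*0)*6)*(b(-5, -1)*(-7 - 11)) = (-5*0*6)*(2*(-7 - 11)) = (0*6)*(2*(-18)) = 0*(-36) = 0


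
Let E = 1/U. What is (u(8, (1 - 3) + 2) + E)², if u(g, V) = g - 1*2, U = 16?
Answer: 9409/256 ≈ 36.754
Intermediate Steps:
u(g, V) = -2 + g (u(g, V) = g - 2 = -2 + g)
E = 1/16 ≈ 0.062500
(u(8, (1 - 3) + 2) + E)² = ((-2 + 8) + 1/16)² = (6 + 1/16)² = (97/16)² = 9409/256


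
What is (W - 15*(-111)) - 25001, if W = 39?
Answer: -23297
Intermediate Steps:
(W - 15*(-111)) - 25001 = (39 - 15*(-111)) - 25001 = (39 + 1665) - 25001 = 1704 - 25001 = -23297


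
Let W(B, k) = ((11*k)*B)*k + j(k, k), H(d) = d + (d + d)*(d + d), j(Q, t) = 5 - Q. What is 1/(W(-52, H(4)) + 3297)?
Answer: -1/2641694 ≈ -3.7854e-7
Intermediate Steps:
H(d) = d + 4*d**2 (H(d) = d + (2*d)*(2*d) = d + 4*d**2)
W(B, k) = 5 - k + 11*B*k**2 (W(B, k) = ((11*k)*B)*k + (5 - k) = (11*B*k)*k + (5 - k) = 11*B*k**2 + (5 - k) = 5 - k + 11*B*k**2)
1/(W(-52, H(4)) + 3297) = 1/((5 - 4*(1 + 4*4) + 11*(-52)*(4*(1 + 4*4))**2) + 3297) = 1/((5 - 4*(1 + 16) + 11*(-52)*(4*(1 + 16))**2) + 3297) = 1/((5 - 4*17 + 11*(-52)*(4*17)**2) + 3297) = 1/((5 - 1*68 + 11*(-52)*68**2) + 3297) = 1/((5 - 68 + 11*(-52)*4624) + 3297) = 1/((5 - 68 - 2644928) + 3297) = 1/(-2644991 + 3297) = 1/(-2641694) = -1/2641694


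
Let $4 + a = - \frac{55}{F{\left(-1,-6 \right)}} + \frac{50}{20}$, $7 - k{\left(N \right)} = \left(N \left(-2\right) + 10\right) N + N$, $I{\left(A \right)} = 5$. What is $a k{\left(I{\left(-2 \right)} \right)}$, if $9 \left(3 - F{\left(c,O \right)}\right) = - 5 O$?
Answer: $327$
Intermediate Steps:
$F{\left(c,O \right)} = 3 + \frac{5 O}{9}$ ($F{\left(c,O \right)} = 3 - \frac{\left(-5\right) O}{9} = 3 + \frac{5 O}{9}$)
$k{\left(N \right)} = 7 - N - N \left(10 - 2 N\right)$ ($k{\left(N \right)} = 7 - \left(\left(N \left(-2\right) + 10\right) N + N\right) = 7 - \left(\left(- 2 N + 10\right) N + N\right) = 7 - \left(\left(10 - 2 N\right) N + N\right) = 7 - \left(N \left(10 - 2 N\right) + N\right) = 7 - \left(N + N \left(10 - 2 N\right)\right) = 7 - N - N \left(10 - 2 N\right)$)
$a = \frac{327}{2}$ ($a = -4 - \left(- \frac{5}{2} + \frac{55}{3 + \frac{5}{9} \left(-6\right)}\right) = -4 - \left(- \frac{5}{2} + \frac{55}{3 - \frac{10}{3}}\right) = -4 - \left(- \frac{5}{2} + \frac{55}{- \frac{1}{3}}\right) = -4 + \left(\left(-55\right) \left(-3\right) + \frac{5}{2}\right) = -4 + \left(165 + \frac{5}{2}\right) = -4 + \frac{335}{2} = \frac{327}{2} \approx 163.5$)
$a k{\left(I{\left(-2 \right)} \right)} = \frac{327 \left(7 - 55 + 2 \cdot 5^{2}\right)}{2} = \frac{327 \left(7 - 55 + 2 \cdot 25\right)}{2} = \frac{327 \left(7 - 55 + 50\right)}{2} = \frac{327}{2} \cdot 2 = 327$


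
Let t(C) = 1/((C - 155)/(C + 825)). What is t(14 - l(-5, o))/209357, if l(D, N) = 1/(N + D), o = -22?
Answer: -11327/398406371 ≈ -2.8431e-5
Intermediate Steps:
l(D, N) = 1/(D + N)
t(C) = (825 + C)/(-155 + C) (t(C) = 1/((-155 + C)/(825 + C)) = (825 + C)/(-155 + C))
t(14 - l(-5, o))/209357 = ((825 + (14 - 1/(-5 - 22)))/(-155 + (14 - 1/(-5 - 22))))/209357 = ((825 + (14 - 1/(-27)))/(-155 + (14 - 1/(-27))))*(1/209357) = ((825 + (14 - 1*(-1/27)))/(-155 + (14 - 1*(-1/27))))*(1/209357) = ((825 + (14 + 1/27))/(-155 + (14 + 1/27)))*(1/209357) = ((825 + 379/27)/(-155 + 379/27))*(1/209357) = ((22654/27)/(-3806/27))*(1/209357) = -27/3806*22654/27*(1/209357) = -11327/1903*1/209357 = -11327/398406371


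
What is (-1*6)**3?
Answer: -216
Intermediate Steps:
(-1*6)**3 = (-6)**3 = -216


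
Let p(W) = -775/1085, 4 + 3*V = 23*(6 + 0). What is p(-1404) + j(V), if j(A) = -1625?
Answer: -11380/7 ≈ -1625.7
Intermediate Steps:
V = 134/3 (V = -4/3 + (23*(6 + 0))/3 = -4/3 + (23*6)/3 = -4/3 + (⅓)*138 = -4/3 + 46 = 134/3 ≈ 44.667)
p(W) = -5/7 (p(W) = -775*1/1085 = -5/7)
p(-1404) + j(V) = -5/7 - 1625 = -11380/7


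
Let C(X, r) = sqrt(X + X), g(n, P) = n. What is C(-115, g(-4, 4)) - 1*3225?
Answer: -3225 + I*sqrt(230) ≈ -3225.0 + 15.166*I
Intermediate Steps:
C(X, r) = sqrt(2)*sqrt(X) (C(X, r) = sqrt(2*X) = sqrt(2)*sqrt(X))
C(-115, g(-4, 4)) - 1*3225 = sqrt(2)*sqrt(-115) - 1*3225 = sqrt(2)*(I*sqrt(115)) - 3225 = I*sqrt(230) - 3225 = -3225 + I*sqrt(230)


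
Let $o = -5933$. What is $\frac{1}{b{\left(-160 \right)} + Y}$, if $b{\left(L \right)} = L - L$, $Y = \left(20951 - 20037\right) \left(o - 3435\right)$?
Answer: $- \frac{1}{8562352} \approx -1.1679 \cdot 10^{-7}$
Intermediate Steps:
$Y = -8562352$ ($Y = \left(20951 - 20037\right) \left(-5933 - 3435\right) = 914 \left(-9368\right) = -8562352$)
$b{\left(L \right)} = 0$
$\frac{1}{b{\left(-160 \right)} + Y} = \frac{1}{0 - 8562352} = \frac{1}{-8562352} = - \frac{1}{8562352}$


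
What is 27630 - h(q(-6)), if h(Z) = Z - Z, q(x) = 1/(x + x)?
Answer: 27630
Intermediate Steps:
q(x) = 1/(2*x)
h(Z) = 0
27630 - h(q(-6)) = 27630 - 1*0 = 27630 + 0 = 27630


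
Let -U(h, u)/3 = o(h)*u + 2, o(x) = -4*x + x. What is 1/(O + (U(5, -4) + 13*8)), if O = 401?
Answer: 1/319 ≈ 0.0031348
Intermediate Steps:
o(x) = -3*x (o(x) = -4*x + x = -3*x)
U(h, u) = -6 + 9*h*u (U(h, u) = -3*((-3*h)*u + 2) = -3*(-3*h*u + 2) = -3*(2 - 3*h*u) = -6 + 9*h*u)
1/(O + (U(5, -4) + 13*8)) = 1/(401 + ((-6 + 9*5*(-4)) + 13*8)) = 1/(401 + ((-6 - 180) + 104)) = 1/(401 + (-186 + 104)) = 1/(401 - 82) = 1/319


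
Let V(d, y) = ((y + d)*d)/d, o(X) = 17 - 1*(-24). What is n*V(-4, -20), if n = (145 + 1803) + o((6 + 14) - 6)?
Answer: -47736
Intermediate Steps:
o(X) = 41 (o(X) = 17 + 24 = 41)
V(d, y) = d + y (V(d, y) = ((d + y)*d)/d = (d*(d + y))/d = d + y)
n = 1989 (n = (145 + 1803) + 41 = 1948 + 41 = 1989)
n*V(-4, -20) = 1989*(-4 - 20) = 1989*(-24) = -47736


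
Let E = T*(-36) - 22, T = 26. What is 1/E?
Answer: -1/958 ≈ -0.0010438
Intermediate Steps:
E = -958 (E = 26*(-36) - 22 = -936 - 22 = -958)
1/E = 1/(-958) = -1/958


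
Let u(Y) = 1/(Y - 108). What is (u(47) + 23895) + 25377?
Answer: 3005591/61 ≈ 49272.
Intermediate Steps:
u(Y) = 1/(-108 + Y)
(u(47) + 23895) + 25377 = (1/(-108 + 47) + 23895) + 25377 = (1/(-61) + 23895) + 25377 = (-1/61 + 23895) + 25377 = 1457594/61 + 25377 = 3005591/61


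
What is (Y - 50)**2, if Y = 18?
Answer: 1024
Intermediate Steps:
(Y - 50)**2 = (18 - 50)**2 = (-32)**2 = 1024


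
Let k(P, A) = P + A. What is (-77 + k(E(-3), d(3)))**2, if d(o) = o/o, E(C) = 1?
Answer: 5625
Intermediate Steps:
d(o) = 1
k(P, A) = A + P
(-77 + k(E(-3), d(3)))**2 = (-77 + (1 + 1))**2 = (-77 + 2)**2 = (-75)**2 = 5625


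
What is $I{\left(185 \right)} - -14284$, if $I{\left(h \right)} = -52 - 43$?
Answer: $14189$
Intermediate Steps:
$I{\left(h \right)} = -95$ ($I{\left(h \right)} = -52 - 43 = -95$)
$I{\left(185 \right)} - -14284 = -95 - -14284 = -95 + 14284 = 14189$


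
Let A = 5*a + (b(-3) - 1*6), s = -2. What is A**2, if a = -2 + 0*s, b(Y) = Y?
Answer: 361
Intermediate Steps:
a = -2 (a = -2 + 0*(-2) = -2 + 0 = -2)
A = -19 (A = 5*(-2) + (-3 - 1*6) = -10 + (-3 - 6) = -10 - 9 = -19)
A**2 = (-19)**2 = 361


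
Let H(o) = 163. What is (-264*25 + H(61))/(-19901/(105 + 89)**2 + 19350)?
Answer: -242262932/728236699 ≈ -0.33267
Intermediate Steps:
(-264*25 + H(61))/(-19901/(105 + 89)**2 + 19350) = (-264*25 + 163)/(-19901/(105 + 89)**2 + 19350) = (-6600 + 163)/(-19901/(194**2) + 19350) = -6437/(-19901/37636 + 19350) = -6437/728236699/37636 = -6437*37636/728236699 = -242262932/728236699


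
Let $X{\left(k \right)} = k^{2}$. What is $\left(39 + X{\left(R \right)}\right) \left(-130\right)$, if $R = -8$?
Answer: $-13390$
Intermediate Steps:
$\left(39 + X{\left(R \right)}\right) \left(-130\right) = \left(39 + \left(-8\right)^{2}\right) \left(-130\right) = \left(39 + 64\right) \left(-130\right) = 103 \left(-130\right) = -13390$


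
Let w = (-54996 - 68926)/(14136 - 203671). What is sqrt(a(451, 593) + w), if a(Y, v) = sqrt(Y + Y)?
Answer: sqrt(23487556270 + 35923516225*sqrt(902))/189535 ≈ 5.5396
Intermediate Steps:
w = 123922/189535 (w = -123922/(-189535) = -123922*(-1/189535) = 123922/189535 ≈ 0.65382)
a(Y, v) = sqrt(2)*sqrt(Y) (a(Y, v) = sqrt(2*Y) = sqrt(2)*sqrt(Y))
sqrt(a(451, 593) + w) = sqrt(sqrt(2)*sqrt(451) + 123922/189535) = sqrt(sqrt(902) + 123922/189535) = sqrt(123922/189535 + sqrt(902))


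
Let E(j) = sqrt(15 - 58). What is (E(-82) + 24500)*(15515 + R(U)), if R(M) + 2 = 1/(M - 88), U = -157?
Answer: 380068400 + 3800684*I*sqrt(43)/245 ≈ 3.8007e+8 + 1.0173e+5*I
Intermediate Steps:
E(j) = I*sqrt(43) (E(j) = sqrt(-43) = I*sqrt(43))
R(M) = -2 + 1/(-88 + M) (R(M) = -2 + 1/(M - 88) = -2 + 1/(-88 + M))
(E(-82) + 24500)*(15515 + R(U)) = (I*sqrt(43) + 24500)*(15515 + (177 - 2*(-157))/(-88 - 157)) = (24500 + I*sqrt(43))*(15515 + (177 + 314)/(-245)) = (24500 + I*sqrt(43))*(15515 - 1/245*491) = (24500 + I*sqrt(43))*(15515 - 491/245) = (24500 + I*sqrt(43))*(3800684/245) = 380068400 + 3800684*I*sqrt(43)/245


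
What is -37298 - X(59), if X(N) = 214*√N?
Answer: -37298 - 214*√59 ≈ -38942.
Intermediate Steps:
-37298 - X(59) = -37298 - 214*√59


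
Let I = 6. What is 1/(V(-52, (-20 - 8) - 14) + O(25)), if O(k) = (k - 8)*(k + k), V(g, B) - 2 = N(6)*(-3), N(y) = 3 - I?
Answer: 1/861 ≈ 0.0011614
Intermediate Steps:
N(y) = -3 (N(y) = 3 - 1*6 = 3 - 6 = -3)
V(g, B) = 11 (V(g, B) = 2 - 3*(-3) = 2 + 9 = 11)
O(k) = 2*k*(-8 + k) (O(k) = (-8 + k)*(2*k) = 2*k*(-8 + k))
1/(V(-52, (-20 - 8) - 14) + O(25)) = 1/(11 + 2*25*(-8 + 25)) = 1/(11 + 2*25*17) = 1/(11 + 850) = 1/861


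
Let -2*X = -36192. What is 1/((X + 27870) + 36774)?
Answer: 1/82740 ≈ 1.2086e-5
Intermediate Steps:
X = 18096 (X = -1/2*(-36192) = 18096)
1/((X + 27870) + 36774) = 1/((18096 + 27870) + 36774) = 1/(45966 + 36774) = 1/82740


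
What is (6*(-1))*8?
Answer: -48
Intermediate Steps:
(6*(-1))*8 = -6*8 = -48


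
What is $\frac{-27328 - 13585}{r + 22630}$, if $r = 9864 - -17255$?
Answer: $- \frac{40913}{49749} \approx -0.82239$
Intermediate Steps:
$r = 27119$ ($r = 9864 + 17255 = 27119$)
$\frac{-27328 - 13585}{r + 22630} = \frac{-27328 - 13585}{27119 + 22630} = - \frac{40913}{49749}$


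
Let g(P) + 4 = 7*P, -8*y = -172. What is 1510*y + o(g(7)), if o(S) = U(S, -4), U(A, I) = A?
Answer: 32510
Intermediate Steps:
y = 43/2 (y = -1/8*(-172) = 43/2 ≈ 21.500)
g(P) = -4 + 7*P
o(S) = S
1510*y + o(g(7)) = 1510*(43/2) + (-4 + 7*7) = 32465 + (-4 + 49) = 32465 + 45 = 32510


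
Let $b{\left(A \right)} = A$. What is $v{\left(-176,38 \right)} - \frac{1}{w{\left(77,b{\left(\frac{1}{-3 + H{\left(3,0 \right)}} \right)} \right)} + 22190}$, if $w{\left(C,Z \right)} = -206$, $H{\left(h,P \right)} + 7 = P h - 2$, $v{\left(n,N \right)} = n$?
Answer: $- \frac{3869185}{21984} \approx -176.0$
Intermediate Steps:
$H{\left(h,P \right)} = -9 + P h$ ($H{\left(h,P \right)} = -7 + \left(P h - 2\right) = -7 + \left(-2 + P h\right) = -9 + P h$)
$v{\left(-176,38 \right)} - \frac{1}{w{\left(77,b{\left(\frac{1}{-3 + H{\left(3,0 \right)}} \right)} \right)} + 22190} = -176 - \frac{1}{-206 + 22190} = -176 - \frac{1}{21984} = - \frac{3869185}{21984}$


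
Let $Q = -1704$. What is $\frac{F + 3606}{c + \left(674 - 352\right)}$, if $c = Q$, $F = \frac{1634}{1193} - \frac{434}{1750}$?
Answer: $- \frac{537912017}{206090750} \approx -2.6101$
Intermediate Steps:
$F = \frac{167267}{149125}$ ($F = 1634 \cdot \frac{1}{1193} - \frac{31}{125} = \frac{1634}{1193} - \frac{31}{125} = \frac{167267}{149125} \approx 1.1217$)
$c = -1704$
$\frac{F + 3606}{c + \left(674 - 352\right)} = \frac{\frac{167267}{149125} + 3606}{-1704 + \left(674 - 352\right)} = \frac{537912017}{149125 \left(-1704 + 322\right)} = \frac{537912017}{149125 \left(-1382\right)} = \frac{537912017}{149125} \left(- \frac{1}{1382}\right) = - \frac{537912017}{206090750}$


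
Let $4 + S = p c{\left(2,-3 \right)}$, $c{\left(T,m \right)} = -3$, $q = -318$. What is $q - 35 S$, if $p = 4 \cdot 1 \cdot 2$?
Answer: $662$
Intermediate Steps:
$p = 8$ ($p = 4 \cdot 2 = 8$)
$S = -28$ ($S = -4 + 8 \left(-3\right) = -4 - 24 = -28$)
$q - 35 S = -318 - -980 = -318 + 980 = 662$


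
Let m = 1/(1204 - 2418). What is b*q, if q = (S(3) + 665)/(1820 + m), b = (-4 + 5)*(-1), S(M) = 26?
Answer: -838874/2209479 ≈ -0.37967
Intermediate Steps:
m = -1/1214 (m = 1/(-1214) = -1/1214 ≈ -0.00082372)
b = -1 (b = 1*(-1) = -1)
q = 838874/2209479 (q = (26 + 665)/(1820 - 1/1214) = 691/(2209479/1214) = 691*(1214/2209479) = 838874/2209479 ≈ 0.37967)
b*q = -1*838874/2209479 = -838874/2209479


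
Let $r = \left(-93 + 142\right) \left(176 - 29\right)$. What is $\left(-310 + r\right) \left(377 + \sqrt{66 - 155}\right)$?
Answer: $2598661 + 6893 i \sqrt{89} \approx 2.5987 \cdot 10^{6} + 65028.0 i$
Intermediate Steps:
$r = 7203$ ($r = 49 \cdot 147 = 7203$)
$\left(-310 + r\right) \left(377 + \sqrt{66 - 155}\right) = \left(-310 + 7203\right) \left(377 + \sqrt{66 - 155}\right) = 6893 \left(377 + \sqrt{-89}\right) = 6893 \left(377 + i \sqrt{89}\right) = 2598661 + 6893 i \sqrt{89}$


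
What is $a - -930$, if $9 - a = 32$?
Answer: $907$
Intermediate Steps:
$a = -23$ ($a = 9 - 32 = -23$)
$a - -930 = -23 - -930 = -23 + 930 = 907$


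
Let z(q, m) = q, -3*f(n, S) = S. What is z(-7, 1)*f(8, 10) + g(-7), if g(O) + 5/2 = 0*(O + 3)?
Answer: 125/6 ≈ 20.833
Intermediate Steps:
f(n, S) = -S/3
g(O) = -5/2 (g(O) = -5/2 + 0*(O + 3) = -5/2 + 0*(3 + O) = -5/2 + 0 = -5/2)
z(-7, 1)*f(8, 10) + g(-7) = -(-7)*10/3 - 5/2 = -7*(-10/3) - 5/2 = 70/3 - 5/2 = 125/6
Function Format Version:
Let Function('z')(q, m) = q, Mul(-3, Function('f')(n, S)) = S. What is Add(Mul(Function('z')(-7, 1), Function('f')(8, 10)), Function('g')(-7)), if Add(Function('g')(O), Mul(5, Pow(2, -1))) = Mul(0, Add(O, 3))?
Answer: Rational(125, 6) ≈ 20.833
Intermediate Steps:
Function('f')(n, S) = Mul(Rational(-1, 3), S)
Function('g')(O) = Rational(-5, 2) (Function('g')(O) = Add(Rational(-5, 2), Mul(0, Add(O, 3))) = Add(Rational(-5, 2), Mul(0, Add(3, O))) = Add(Rational(-5, 2), 0) = Rational(-5, 2))
Add(Mul(Function('z')(-7, 1), Function('f')(8, 10)), Function('g')(-7)) = Add(Mul(-7, Mul(Rational(-1, 3), 10)), Rational(-5, 2)) = Add(Mul(-7, Rational(-10, 3)), Rational(-5, 2)) = Add(Rational(70, 3), Rational(-5, 2)) = Rational(125, 6)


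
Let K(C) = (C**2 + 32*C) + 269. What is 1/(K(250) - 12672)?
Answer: 1/58097 ≈ 1.7213e-5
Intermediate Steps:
K(C) = 269 + C**2 + 32*C
1/(K(250) - 12672) = 1/((269 + 250**2 + 32*250) - 12672) = 1/((269 + 62500 + 8000) - 12672) = 1/(70769 - 12672) = 1/58097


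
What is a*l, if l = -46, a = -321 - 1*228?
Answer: 25254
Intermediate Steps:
a = -549 (a = -321 - 228 = -549)
a*l = -549*(-46) = 25254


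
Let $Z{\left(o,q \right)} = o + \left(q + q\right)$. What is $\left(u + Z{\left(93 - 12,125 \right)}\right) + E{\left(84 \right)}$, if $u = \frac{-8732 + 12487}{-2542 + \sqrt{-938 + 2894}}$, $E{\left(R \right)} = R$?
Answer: $\frac{1335637555}{3229904} - \frac{3755 \sqrt{489}}{3229904} \approx 413.5$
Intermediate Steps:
$Z{\left(o,q \right)} = o + 2 q$
$u = \frac{3755}{-2542 + 2 \sqrt{489}}$ ($u = \frac{3755}{-2542 + \sqrt{1956}} = \frac{3755}{-2542 + 2 \sqrt{489}} \approx -1.5033$)
$\left(u + Z{\left(93 - 12,125 \right)}\right) + E{\left(84 \right)} = \left(\left(- \frac{4772605}{3229904} - \frac{3755 \sqrt{489}}{3229904}\right) + \left(\left(93 - 12\right) + 2 \cdot 125\right)\right) + 84 = \left(\left(- \frac{4772605}{3229904} - \frac{3755 \sqrt{489}}{3229904}\right) + \left(\left(93 - 12\right) + 250\right)\right) + 84 = \left(\left(- \frac{4772605}{3229904} - \frac{3755 \sqrt{489}}{3229904}\right) + \left(81 + 250\right)\right) + 84 = \left(\left(- \frac{4772605}{3229904} - \frac{3755 \sqrt{489}}{3229904}\right) + 331\right) + 84 = \left(\frac{1064325619}{3229904} - \frac{3755 \sqrt{489}}{3229904}\right) + 84 = \frac{1335637555}{3229904} - \frac{3755 \sqrt{489}}{3229904}$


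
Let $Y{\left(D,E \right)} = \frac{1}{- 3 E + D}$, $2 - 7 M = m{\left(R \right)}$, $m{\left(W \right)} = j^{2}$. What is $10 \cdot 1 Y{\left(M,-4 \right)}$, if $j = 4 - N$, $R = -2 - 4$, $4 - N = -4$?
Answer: $1$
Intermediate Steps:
$N = 8$ ($N = 4 - -4 = 4 + 4 = 8$)
$R = -6$ ($R = -2 - 4 = -6$)
$j = -4$ ($j = 4 - 8 = -4$)
$m{\left(W \right)} = 16$ ($m{\left(W \right)} = \left(-4\right)^{2} = 16$)
$M = -2$ ($M = \frac{2}{7} - \frac{16}{7} = -2$)
$Y{\left(D,E \right)} = \frac{1}{D - 3 E}$
$10 \cdot 1 Y{\left(M,-4 \right)} = \frac{10 \cdot 1}{-2 - -12} = \frac{10}{-2 + 12} = \frac{10}{10} = 10 \cdot \frac{1}{10} = 1$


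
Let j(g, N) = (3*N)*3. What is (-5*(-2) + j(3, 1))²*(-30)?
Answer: -10830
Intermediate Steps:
j(g, N) = 9*N
(-5*(-2) + j(3, 1))²*(-30) = (-5*(-2) + 9*1)²*(-30) = (10 + 9)²*(-30) = 19²*(-30) = 361*(-30) = -10830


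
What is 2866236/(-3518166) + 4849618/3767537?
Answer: 1043851829976/2209136762857 ≈ 0.47252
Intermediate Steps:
2866236/(-3518166) + 4849618/3767537 = 2866236*(-1/3518166) + 4849618*(1/3767537) = -477706/586361 + 4849618/3767537 = 1043851829976/2209136762857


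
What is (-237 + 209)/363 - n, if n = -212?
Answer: 76928/363 ≈ 211.92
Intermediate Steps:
(-237 + 209)/363 - n = (-237 + 209)/363 - 1*(-212) = -28*1/363 + 212 = -28/363 + 212 = 76928/363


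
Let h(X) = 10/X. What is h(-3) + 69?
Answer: 197/3 ≈ 65.667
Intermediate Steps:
h(-3) + 69 = 10/(-3) + 69 = 10*(-⅓) + 69 = -10/3 + 69 = 197/3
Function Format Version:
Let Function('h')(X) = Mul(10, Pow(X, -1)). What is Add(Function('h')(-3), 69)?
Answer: Rational(197, 3) ≈ 65.667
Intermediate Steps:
Add(Function('h')(-3), 69) = Add(Mul(10, Pow(-3, -1)), 69) = Add(Mul(10, Rational(-1, 3)), 69) = Add(Rational(-10, 3), 69) = Rational(197, 3)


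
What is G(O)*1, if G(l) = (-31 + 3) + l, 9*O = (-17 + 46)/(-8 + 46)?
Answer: -9547/342 ≈ -27.915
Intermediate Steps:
O = 29/342 (O = ((-17 + 46)/(-8 + 46))/9 = (29/38)/9 = (29*(1/38))/9 = (⅑)*(29/38) = 29/342 ≈ 0.084795)
G(l) = -28 + l
G(O)*1 = (-28 + 29/342)*1 = -9547/342*1 = -9547/342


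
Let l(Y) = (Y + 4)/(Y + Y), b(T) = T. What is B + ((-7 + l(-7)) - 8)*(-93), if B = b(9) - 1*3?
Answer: 19335/14 ≈ 1381.1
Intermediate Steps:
l(Y) = (4 + Y)/(2*Y) (l(Y) = (4 + Y)/((2*Y)) = (4 + Y)*(1/(2*Y)) = (4 + Y)/(2*Y))
B = 6 (B = 9 - 1*3 = 9 - 3 = 6)
B + ((-7 + l(-7)) - 8)*(-93) = 6 + ((-7 + (½)*(4 - 7)/(-7)) - 8)*(-93) = 6 + ((-7 + (½)*(-⅐)*(-3)) - 8)*(-93) = 6 + ((-7 + 3/14) - 8)*(-93) = 6 + (-95/14 - 8)*(-93) = 6 - 207/14*(-93) = 6 + 19251/14 = 19335/14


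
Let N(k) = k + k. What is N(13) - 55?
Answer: -29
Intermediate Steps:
N(k) = 2*k
N(13) - 55 = 2*13 - 55 = 26 - 55 = -29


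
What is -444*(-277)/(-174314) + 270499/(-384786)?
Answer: -47237911627/33536793402 ≈ -1.4085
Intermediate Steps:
-444*(-277)/(-174314) + 270499/(-384786) = 122988*(-1/174314) + 270499*(-1/384786) = -61494/87157 - 270499/384786 = -47237911627/33536793402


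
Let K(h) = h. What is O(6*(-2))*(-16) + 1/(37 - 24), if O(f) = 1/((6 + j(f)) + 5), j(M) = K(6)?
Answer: -191/221 ≈ -0.86425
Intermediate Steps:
j(M) = 6
O(f) = 1/17 (O(f) = 1/((6 + 6) + 5) = 1/(12 + 5) = 1/17)
O(6*(-2))*(-16) + 1/(37 - 24) = (1/17)*(-16) + 1/(37 - 24) = -16/17 + 1/13 = -191/221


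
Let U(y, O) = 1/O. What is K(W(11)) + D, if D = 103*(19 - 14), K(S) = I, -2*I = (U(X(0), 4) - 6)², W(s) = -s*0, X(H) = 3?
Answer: 15951/32 ≈ 498.47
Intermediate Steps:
W(s) = 0
I = -529/32 (I = -(1/4 - 6)²/2 = -(¼ - 6)²/2 = -(-23/4)²/2 = -½*529/16 = -529/32 ≈ -16.531)
K(S) = -529/32
D = 515 (D = 103*5 = 515)
K(W(11)) + D = -529/32 + 515 = 15951/32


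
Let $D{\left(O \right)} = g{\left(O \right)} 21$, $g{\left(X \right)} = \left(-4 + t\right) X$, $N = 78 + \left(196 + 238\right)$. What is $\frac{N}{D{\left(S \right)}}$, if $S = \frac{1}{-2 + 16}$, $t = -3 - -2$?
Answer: $- \frac{1024}{15} \approx -68.267$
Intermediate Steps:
$t = -1$ ($t = -3 + 2 = -1$)
$S = \frac{1}{14} \approx 0.071429$
$N = 512$ ($N = 78 + 434 = 512$)
$g{\left(X \right)} = - 5 X$ ($g{\left(X \right)} = \left(-4 - 1\right) X = - 5 X$)
$D{\left(O \right)} = - 105 O$ ($D{\left(O \right)} = - 5 O 21 = - 105 O$)
$\frac{N}{D{\left(S \right)}} = \frac{512}{\left(-105\right) \frac{1}{14}} = \frac{512}{- \frac{15}{2}} = 512 \left(- \frac{2}{15}\right) = - \frac{1024}{15}$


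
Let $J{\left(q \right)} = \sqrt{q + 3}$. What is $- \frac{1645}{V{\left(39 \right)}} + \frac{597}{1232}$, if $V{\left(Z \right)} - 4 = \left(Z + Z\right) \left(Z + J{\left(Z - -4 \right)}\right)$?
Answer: $- \frac{200297249}{2771461616} + \frac{64155 \sqrt{46}}{4499126} \approx 0.024441$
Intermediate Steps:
$J{\left(q \right)} = \sqrt{3 + q}$
$V{\left(Z \right)} = 4 + 2 Z \left(Z + \sqrt{7 + Z}\right)$ ($V{\left(Z \right)} = 4 + \left(Z + Z\right) \left(Z + \sqrt{3 + \left(Z - -4\right)}\right) = 4 + 2 Z \left(Z + \sqrt{3 + \left(Z + 4\right)}\right) = 4 + 2 Z \left(Z + \sqrt{3 + \left(4 + Z\right)}\right) = 4 + 2 Z \left(Z + \sqrt{7 + Z}\right)$)
$- \frac{1645}{V{\left(39 \right)}} + \frac{597}{1232} = - \frac{1645}{4 + 2 \cdot 39^{2} + 2 \cdot 39 \sqrt{7 + 39}} + \frac{597}{1232} = - \frac{1645}{4 + 2 \cdot 1521 + 2 \cdot 39 \sqrt{46}} + 597 \cdot \frac{1}{1232} = - \frac{1645}{4 + 3042 + 78 \sqrt{46}} + \frac{597}{1232} = - \frac{1645}{3046 + 78 \sqrt{46}} + \frac{597}{1232} = \frac{597}{1232} - \frac{1645}{3046 + 78 \sqrt{46}}$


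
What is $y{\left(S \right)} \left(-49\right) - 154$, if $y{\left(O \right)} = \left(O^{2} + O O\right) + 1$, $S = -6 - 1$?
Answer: $-5005$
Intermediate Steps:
$S = -7$
$y{\left(O \right)} = 1 + 2 O^{2}$ ($y{\left(O \right)} = \left(O^{2} + O^{2}\right) + 1 = 2 O^{2} + 1 = 1 + 2 O^{2}$)
$y{\left(S \right)} \left(-49\right) - 154 = \left(1 + 2 \left(-7\right)^{2}\right) \left(-49\right) - 154 = \left(1 + 2 \cdot 49\right) \left(-49\right) - 154 = \left(1 + 98\right) \left(-49\right) - 154 = 99 \left(-49\right) - 154 = -4851 - 154 = -5005$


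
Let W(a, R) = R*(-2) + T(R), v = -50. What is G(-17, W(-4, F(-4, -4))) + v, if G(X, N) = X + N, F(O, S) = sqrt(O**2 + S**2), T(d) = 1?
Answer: -66 - 8*sqrt(2) ≈ -77.314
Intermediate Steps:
W(a, R) = 1 - 2*R (W(a, R) = R*(-2) + 1 = -2*R + 1 = 1 - 2*R)
G(X, N) = N + X
G(-17, W(-4, F(-4, -4))) + v = ((1 - 2*sqrt((-4)**2 + (-4)**2)) - 17) - 50 = ((1 - 2*sqrt(16 + 16)) - 17) - 50 = ((1 - 8*sqrt(2)) - 17) - 50 = (-16 - 8*sqrt(2)) - 50 = -66 - 8*sqrt(2)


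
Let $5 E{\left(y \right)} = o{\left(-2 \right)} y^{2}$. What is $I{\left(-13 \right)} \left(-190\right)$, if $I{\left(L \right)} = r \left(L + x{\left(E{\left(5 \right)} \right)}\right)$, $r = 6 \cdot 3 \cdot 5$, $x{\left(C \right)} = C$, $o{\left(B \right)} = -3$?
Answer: $478800$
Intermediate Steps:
$E{\left(y \right)} = - \frac{3 y^{2}}{5}$ ($E{\left(y \right)} = \frac{\left(-3\right) y^{2}}{5} = - \frac{3 y^{2}}{5}$)
$r = 90$ ($r = 18 \cdot 5 = 90$)
$I{\left(L \right)} = -1350 + 90 L$ ($I{\left(L \right)} = 90 \left(L - \frac{3 \cdot 5^{2}}{5}\right) = 90 \left(L - 15\right) = 90 \left(-15 + L\right) = -1350 + 90 L$)
$I{\left(-13 \right)} \left(-190\right) = \left(-1350 + 90 \left(-13\right)\right) \left(-190\right) = \left(-1350 - 1170\right) \left(-190\right) = \left(-2520\right) \left(-190\right) = 478800$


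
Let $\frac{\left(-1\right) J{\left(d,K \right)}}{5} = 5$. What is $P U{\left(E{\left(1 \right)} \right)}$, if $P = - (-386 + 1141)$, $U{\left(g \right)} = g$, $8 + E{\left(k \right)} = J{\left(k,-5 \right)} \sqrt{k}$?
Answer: $24915$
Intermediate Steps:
$J{\left(d,K \right)} = -25$ ($J{\left(d,K \right)} = \left(-5\right) 5 = -25$)
$E{\left(k \right)} = -8 - 25 \sqrt{k}$
$P = -755$ ($P = \left(-1\right) 755 = -755$)
$P U{\left(E{\left(1 \right)} \right)} = - 755 \left(-8 - 25 \sqrt{1}\right) = - 755 \left(-8 - 25\right) = \left(-755\right) \left(-33\right) = 24915$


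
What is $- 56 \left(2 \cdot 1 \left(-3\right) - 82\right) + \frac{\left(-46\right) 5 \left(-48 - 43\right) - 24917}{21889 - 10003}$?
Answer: $\frac{19523407}{3962} \approx 4927.7$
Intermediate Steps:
$- 56 \left(2 \cdot 1 \left(-3\right) - 82\right) + \frac{\left(-46\right) 5 \left(-48 - 43\right) - 24917}{21889 - 10003} = - 56 \left(2 \left(-3\right) - 82\right) + \frac{\left(-230\right) \left(-91\right) - 24917}{11886} = - 56 \left(-6 - 82\right) + \left(20930 - 24917\right) \frac{1}{11886} = \left(-56\right) \left(-88\right) - \frac{1329}{3962} = 4928 - \frac{1329}{3962} = \frac{19523407}{3962}$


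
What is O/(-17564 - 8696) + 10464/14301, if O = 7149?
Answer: 57515597/125181420 ≈ 0.45946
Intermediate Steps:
O/(-17564 - 8696) + 10464/14301 = 7149/(-17564 - 8696) + 10464/14301 = 7149/(-26260) + 10464*(1/14301) = 7149*(-1/26260) + 3488/4767 = -7149/26260 + 3488/4767 = 57515597/125181420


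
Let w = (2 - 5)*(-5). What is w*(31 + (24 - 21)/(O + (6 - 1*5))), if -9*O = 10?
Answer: 60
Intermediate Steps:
O = -10/9 (O = -⅑*10 = -10/9 ≈ -1.1111)
w = 15 (w = -3*(-5) = 15)
w*(31 + (24 - 21)/(O + (6 - 1*5))) = 15*(31 + (24 - 21)/(-10/9 + (6 - 1*5))) = 15*(31 + 3/(-10/9 + (6 - 5))) = 15*(31 + 3/(-10/9 + 1)) = 15*(31 + 3/(-⅑)) = 15*(31 + 3*(-9)) = 15*(31 - 27) = 15*4 = 60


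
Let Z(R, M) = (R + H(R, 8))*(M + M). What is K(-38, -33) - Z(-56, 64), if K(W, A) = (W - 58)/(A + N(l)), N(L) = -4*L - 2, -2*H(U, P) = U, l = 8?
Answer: 240224/67 ≈ 3585.4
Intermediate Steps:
H(U, P) = -U/2
Z(R, M) = M*R (Z(R, M) = (R - R/2)*(M + M) = (R/2)*(2*M) = M*R)
N(L) = -2 - 4*L
K(W, A) = (-58 + W)/(-34 + A) (K(W, A) = (W - 58)/(A + (-2 - 4*8)) = (-58 + W)/(A + (-2 - 32)) = (-58 + W)/(A - 34) = (-58 + W)/(-34 + A))
K(-38, -33) - Z(-56, 64) = (-58 - 38)/(-34 - 33) - 64*(-56) = -96/(-67) - 1*(-3584) = -1/67*(-96) + 3584 = 96/67 + 3584 = 240224/67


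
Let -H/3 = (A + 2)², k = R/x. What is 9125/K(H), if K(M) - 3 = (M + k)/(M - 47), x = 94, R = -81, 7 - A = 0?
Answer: 248747500/104703 ≈ 2375.7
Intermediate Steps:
A = 7 (A = 7 - 1*0 = 7 + 0 = 7)
k = -81/94 ≈ -0.86170
H = -243 (H = -3*(7 + 2)² = -3*9² = -3*81 = -243)
K(M) = 3 + (-81/94 + M)/(-47 + M) (K(M) = 3 + (M - 81/94)/(M - 47) = 3 + (-81/94 + M)/(-47 + M))
9125/K(H) = 9125/(((-13335 + 376*(-243))/(94*(-47 - 243)))) = 9125/(((1/94)*(-13335 - 91368)/(-290))) = 9125/(((1/94)*(-1/290)*(-104703))) = 9125/(104703/27260) = 9125*(27260/104703) = 248747500/104703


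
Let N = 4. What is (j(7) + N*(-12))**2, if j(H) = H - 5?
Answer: 2116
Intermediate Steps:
j(H) = -5 + H
(j(7) + N*(-12))**2 = ((-5 + 7) + 4*(-12))**2 = (2 - 48)**2 = (-46)**2 = 2116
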